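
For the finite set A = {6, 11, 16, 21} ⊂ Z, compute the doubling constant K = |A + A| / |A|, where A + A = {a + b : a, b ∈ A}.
K = |A + A| / |A| = 7/4

Enumerate A + A = {a + b : a, b ∈ A}. With |A| = 4, there are |A|^2 = 16 ordered sum pairs; collecting distinct values, A + A = {12, 17, 22, 27, 32, 37, 42}, so |A + A| = 7. Thus K = 7/4. Here |A + A| = 2|A| − 1 = 7, the minimum possible — so K = 7/4 is minimal, which holds iff A is an arithmetic progression.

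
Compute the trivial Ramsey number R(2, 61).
R(2, 61) = 61

R(2, k) = k for all k ≥ 2: in a 2-colouring of K_k, either some edge is red (a red K_2) or all edges are blue (a blue K_k). And K_{60} coloured all-blue has no blue K_61, so R(2, 61) > 60. Hence R(2, 61) = 61.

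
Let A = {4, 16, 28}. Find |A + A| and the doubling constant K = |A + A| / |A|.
K = |A + A| / |A| = 5/3

Enumerate A + A = {a + b : a, b ∈ A}. With |A| = 3, there are |A|^2 = 9 ordered sum pairs; collecting distinct values, A + A = {8, 20, 32, 44, 56}, so |A + A| = 5. Thus K = 5/3. Here |A + A| = 2|A| − 1 = 5, the minimum possible — so K = 5/3 is minimal, which holds iff A is an arithmetic progression.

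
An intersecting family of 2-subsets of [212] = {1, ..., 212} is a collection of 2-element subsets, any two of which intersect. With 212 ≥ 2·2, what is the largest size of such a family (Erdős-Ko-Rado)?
max |F| = C(211, 1) = 211

The Erdős-Ko-Rado theorem states: for n ≥ 2k, an intersecting family of k-subsets of an n-element set has size at most C(n − 1, k − 1), with equality for 'star' families {A ⊆ [n] : |A| = k, i ∈ A} (fix an element i). For n = 212, k = 2: C(211, 1) = 211.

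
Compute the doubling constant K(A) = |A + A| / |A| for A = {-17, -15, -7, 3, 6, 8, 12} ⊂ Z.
K = |A + A| / |A| = 26/7

Enumerate A + A = {a + b : a, b ∈ A}. With |A| = 7, there are |A|^2 = 49 ordered sum pairs; collecting distinct values, A + A = {-34, -32, -30, -24, -22, -14, -12, -11, -9, -7, -5, -4, -3, -1, 1, 5, 6, 9, 11, 12, 14, 15, 16, 18, 20, 24}, so |A + A| = 26. Thus K = 26/7. For comparison, the minimum possible |A + A| over all 7-element sets is 2·7 − 1 = 13 (so min K = 13/7), attained only by arithmetic progressions.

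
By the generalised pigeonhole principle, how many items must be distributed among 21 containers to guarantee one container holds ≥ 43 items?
n = (43 − 1)·21 + 1 = 883

By the generalised pigeonhole principle, to guarantee some box contains ≥ r objects we need more than (r − 1) · k objects total. Threshold: n = (r − 1) · k + 1. With r = 43 and k = 21: n = 42 · 21 + 1 = 882 + 1 = 883. For n = 882 = 42 · 21, we can put exactly 42 objects in every box, avoiding 43 in any single one — so 883 is tight.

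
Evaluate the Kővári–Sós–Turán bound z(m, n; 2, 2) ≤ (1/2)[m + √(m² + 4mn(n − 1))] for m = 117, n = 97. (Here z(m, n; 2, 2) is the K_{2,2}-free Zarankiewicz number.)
z(117, 97; 2, 2) ≤ (1/2)[117 + √(117² + 4·117·97·96)] = (1/2)[117 + √4371705] = 1103.9311

Kővári–Sós–Turán: let r_1, ..., r_117 be the row sums and z = Σ r_i the total number of 1s. Each pair of columns can share at most one row with both entries 1 (else a 2×2 all-ones block appears), so Σ_i C(r_i, 2) ≤ C(97, 2) = 4656. By convexity Σ_i C(r_i, 2) ≥ 117·C(z/117, 2) = z(z − 117)/(2·117), giving z² − 117z − 117·97·96 ≤ 0 and hence z ≤ (1/2)[117 + √(13689 + 4·1089504)] = (1/2)[117 + √4371705] ≈ (1/2)(117 + 2090.8623) = 1103.9311.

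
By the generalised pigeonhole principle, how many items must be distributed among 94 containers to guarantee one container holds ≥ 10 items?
n = (10 − 1)·94 + 1 = 847

By the generalised pigeonhole principle, to guarantee some box contains ≥ r objects we need more than (r − 1) · k objects total. Threshold: n = (r − 1) · k + 1. With r = 10 and k = 94: n = 9 · 94 + 1 = 846 + 1 = 847. For n = 846 = 9 · 94, we can put exactly 9 objects in every box, avoiding 10 in any single one — so 847 is tight.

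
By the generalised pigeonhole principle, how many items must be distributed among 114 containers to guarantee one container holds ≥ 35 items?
n = (35 − 1)·114 + 1 = 3877

By the generalised pigeonhole principle, to guarantee some box contains ≥ r objects we need more than (r − 1) · k objects total. Threshold: n = (r − 1) · k + 1. With r = 35 and k = 114: n = 34 · 114 + 1 = 3876 + 1 = 3877. For n = 3876 = 34 · 114, we can put exactly 34 objects in every box, avoiding 35 in any single one — so 3877 is tight.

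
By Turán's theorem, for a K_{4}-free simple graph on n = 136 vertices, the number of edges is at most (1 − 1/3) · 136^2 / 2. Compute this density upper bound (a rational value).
Turán density bound = (2/3) · 136^2/2 = 18496/3 ≈ 6165.3333

Turán's theorem: ex(n, K_{r+1}) is achieved by the complete r-partite Turán graph T(n, r) with parts as balanced as possible, and is at most (1 − 1/r) · n^2/2. For r = 3, n = 136: the density bound is (2/3) · 18496/2 = 18496/3 ≈ 6165.3333. The integer-valued extremum is e(T(136, 3)) = 6165, which is strictly less than the density bound 18496/3 since 3 ∤ 136 (the parts of T(136, 3) cannot all be equal).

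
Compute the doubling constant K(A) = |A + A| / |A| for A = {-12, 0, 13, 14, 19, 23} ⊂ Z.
K = |A + A| / |A| = 21/6 = 7/2

Enumerate A + A = {a + b : a, b ∈ A}. With |A| = 6, there are |A|^2 = 36 ordered sum pairs; collecting distinct values, A + A = {-24, -12, 0, 1, 2, 7, 11, 13, 14, 19, 23, 26, 27, 28, 32, 33, 36, 37, 38, 42, 46}, so |A + A| = 21. Thus K = 21/6 = 7/2. For comparison, the minimum possible |A + A| over all 6-element sets is 2·6 − 1 = 11 (so min K = 11/6), attained only by arithmetic progressions.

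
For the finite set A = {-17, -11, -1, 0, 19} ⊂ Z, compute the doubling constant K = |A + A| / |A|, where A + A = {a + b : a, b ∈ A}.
K = |A + A| / |A| = 15/5 = 3

Enumerate A + A = {a + b : a, b ∈ A}. With |A| = 5, there are |A|^2 = 25 ordered sum pairs; collecting distinct values, A + A = {-34, -28, -22, -18, -17, -12, -11, -2, -1, 0, 2, 8, 18, 19, 38}, so |A + A| = 15. Thus K = 15/5 = 3. For comparison, the minimum possible |A + A| over all 5-element sets is 2·5 − 1 = 9 (so min K = 9/5), attained only by arithmetic progressions.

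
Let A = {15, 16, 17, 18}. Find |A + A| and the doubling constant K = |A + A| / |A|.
K = |A + A| / |A| = 7/4

Enumerate A + A = {a + b : a, b ∈ A}. With |A| = 4, there are |A|^2 = 16 ordered sum pairs; collecting distinct values, A + A = {30, 31, 32, 33, 34, 35, 36}, so |A + A| = 7. Thus K = 7/4. Here |A + A| = 2|A| − 1 = 7, the minimum possible — so K = 7/4 is minimal, which holds iff A is an arithmetic progression.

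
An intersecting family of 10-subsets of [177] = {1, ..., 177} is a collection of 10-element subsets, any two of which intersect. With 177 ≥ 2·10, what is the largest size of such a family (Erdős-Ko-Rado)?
max |F| = C(176, 9) = 362704129387600

Erdős-Ko-Rado (1961): when n ≥ 2k, max |F| = C(n−1, k−1). The bound is attained by the star {A : i ∈ A} for any fixed i ∈ [n]. Here C(177−1, 10−1) = C(176, 9) = 362704129387600.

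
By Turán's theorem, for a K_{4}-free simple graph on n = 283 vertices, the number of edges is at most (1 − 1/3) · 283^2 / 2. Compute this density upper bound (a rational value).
Turán density bound = (2/3) · 283^2/2 = 80089/3 ≈ 26696.3333

Turán's theorem: ex(n, K_{r+1}) is achieved by the complete r-partite Turán graph T(n, r) with parts as balanced as possible, and is at most (1 − 1/r) · n^2/2. For r = 3, n = 283: the density bound is (2/3) · 80089/2 = 80089/3 ≈ 26696.3333. The integer-valued extremum is e(T(283, 3)) = 26696, which is strictly less than the density bound 80089/3 since 3 ∤ 283 (the parts of T(283, 3) cannot all be equal).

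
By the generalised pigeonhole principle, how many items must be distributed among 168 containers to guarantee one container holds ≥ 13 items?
n = (13 − 1)·168 + 1 = 2017

By the generalised pigeonhole principle, to guarantee some box contains ≥ r objects we need more than (r − 1) · k objects total. Threshold: n = (r − 1) · k + 1. With r = 13 and k = 168: n = 12 · 168 + 1 = 2016 + 1 = 2017. For n = 2016 = 12 · 168, we can put exactly 12 objects in every box, avoiding 13 in any single one — so 2017 is tight.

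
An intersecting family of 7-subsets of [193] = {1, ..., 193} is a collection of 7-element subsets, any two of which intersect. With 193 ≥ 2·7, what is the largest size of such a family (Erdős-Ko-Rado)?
max |F| = C(192, 6) = 64300886496

Erdős-Ko-Rado (1961): when n ≥ 2k, max |F| = C(n−1, k−1). The bound is attained by the star {A : i ∈ A} for any fixed i ∈ [n]. Here C(193−1, 7−1) = C(192, 6) = 64300886496.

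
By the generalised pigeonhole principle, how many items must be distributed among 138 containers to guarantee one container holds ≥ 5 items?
n = (5 − 1)·138 + 1 = 553

By the generalised pigeonhole principle, to guarantee some box contains ≥ r objects we need more than (r − 1) · k objects total. Threshold: n = (r − 1) · k + 1. With r = 5 and k = 138: n = 4 · 138 + 1 = 552 + 1 = 553. For n = 552 = 4 · 138, we can put exactly 4 objects in every box, avoiding 5 in any single one — so 553 is tight.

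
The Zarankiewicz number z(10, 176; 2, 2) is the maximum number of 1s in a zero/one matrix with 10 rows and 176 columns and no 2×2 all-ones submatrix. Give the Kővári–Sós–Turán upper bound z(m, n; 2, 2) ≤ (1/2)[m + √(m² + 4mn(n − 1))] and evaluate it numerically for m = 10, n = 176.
z(10, 176; 2, 2) ≤ (1/2)[10 + √(10² + 4·10·176·175)] = (1/2)[10 + √1232100] = 560

Kővári–Sós–Turán: let r_1, ..., r_10 be the row sums and z = Σ r_i the total number of 1s. Each pair of columns can share at most one row with both entries 1 (else a 2×2 all-ones block appears), so Σ_i C(r_i, 2) ≤ C(176, 2) = 15400. By convexity Σ_i C(r_i, 2) ≥ 10·C(z/10, 2) = z(z − 10)/(2·10), giving z² − 10z − 10·176·175 ≤ 0 and hence z ≤ (1/2)[10 + √(100 + 4·308000)] = (1/2)[10 + √1232100] ≈ (1/2)(10 + 1110) = 560.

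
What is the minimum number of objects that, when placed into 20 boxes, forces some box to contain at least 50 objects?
n = (50 − 1)·20 + 1 = 981

By the generalised pigeonhole principle, to guarantee some box contains ≥ r objects we need more than (r − 1) · k objects total. Threshold: n = (r − 1) · k + 1. With r = 50 and k = 20: n = 49 · 20 + 1 = 980 + 1 = 981. For n = 980 = 49 · 20, we can put exactly 49 objects in every box, avoiding 50 in any single one — so 981 is tight.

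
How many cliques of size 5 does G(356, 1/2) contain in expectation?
E[# K_5] = C(356, 5) · (1/2)^C(5, 2) = 46325246176 / 2^10 = 1447663943/32 = 45239498.21875

For each 5-subset S of vertices (there are C(356, 5) = 46325246176 such S), let X_S = 1 if S induces a K_5 (all C(5, 2) = 10 edges present). Then P(X_S = 1) = (1/2)^10 = 1/1024. By linearity of expectation, E[# K_5] = C(356, 5) · (1/2)^10 = 46325246176 / 1024 = 1447663943/32 = 45239498.21875.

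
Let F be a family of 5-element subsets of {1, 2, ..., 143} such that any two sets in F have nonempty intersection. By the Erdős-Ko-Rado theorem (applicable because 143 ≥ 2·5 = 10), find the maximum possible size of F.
max |F| = C(142, 4) = 16234505

The Erdős-Ko-Rado theorem states: for n ≥ 2k, an intersecting family of k-subsets of an n-element set has size at most C(n − 1, k − 1), with equality for 'star' families {A ⊆ [n] : |A| = k, i ∈ A} (fix an element i). For n = 143, k = 5: C(142, 4) = 16234505.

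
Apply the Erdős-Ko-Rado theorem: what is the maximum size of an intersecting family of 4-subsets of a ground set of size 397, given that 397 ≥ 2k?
max |F| = C(396, 3) = 10271580

Erdős-Ko-Rado (1961): when n ≥ 2k, max |F| = C(n−1, k−1). The bound is attained by the star {A : i ∈ A} for any fixed i ∈ [n]. Here C(397−1, 4−1) = C(396, 3) = 10271580.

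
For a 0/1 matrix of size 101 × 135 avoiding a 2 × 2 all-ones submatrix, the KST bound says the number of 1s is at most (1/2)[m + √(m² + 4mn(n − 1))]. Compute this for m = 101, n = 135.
z(101, 135; 2, 2) ≤ (1/2)[101 + √(101² + 4·101·135·134)] = (1/2)[101 + √7318561] = 1403.142

Kővári–Sós–Turán: let r_1, ..., r_101 be the row sums and z = Σ r_i the total number of 1s. Each pair of columns can share at most one row with both entries 1 (else a 2×2 all-ones block appears), so Σ_i C(r_i, 2) ≤ C(135, 2) = 9045. By convexity Σ_i C(r_i, 2) ≥ 101·C(z/101, 2) = z(z − 101)/(2·101), giving z² − 101z − 101·135·134 ≤ 0 and hence z ≤ (1/2)[101 + √(10201 + 4·1827090)] = (1/2)[101 + √7318561] ≈ (1/2)(101 + 2705.2839) = 1403.142.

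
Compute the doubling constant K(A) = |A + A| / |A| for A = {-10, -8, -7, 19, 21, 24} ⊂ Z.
K = |A + A| / |A| = 19/6

Enumerate A + A = {a + b : a, b ∈ A}. With |A| = 6, there are |A|^2 = 36 ordered sum pairs; collecting distinct values, A + A = {-20, -18, -17, -16, -15, -14, 9, 11, 12, 13, 14, 16, 17, 38, 40, 42, 43, 45, 48}, so |A + A| = 19. Thus K = 19/6. For comparison, the minimum possible |A + A| over all 6-element sets is 2·6 − 1 = 11 (so min K = 11/6), attained only by arithmetic progressions.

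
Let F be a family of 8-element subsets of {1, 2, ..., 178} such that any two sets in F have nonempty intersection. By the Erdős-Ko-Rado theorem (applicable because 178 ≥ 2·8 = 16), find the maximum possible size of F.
max |F| = C(177, 7) = 957664425960

Erdős-Ko-Rado (1961): when n ≥ 2k, max |F| = C(n−1, k−1). The bound is attained by the star {A : i ∈ A} for any fixed i ∈ [n]. Here C(178−1, 8−1) = C(177, 7) = 957664425960.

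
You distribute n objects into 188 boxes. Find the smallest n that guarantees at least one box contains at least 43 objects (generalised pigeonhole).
n = (43 − 1)·188 + 1 = 7897

By the generalised pigeonhole principle, to guarantee some box contains ≥ r objects we need more than (r − 1) · k objects total. Threshold: n = (r − 1) · k + 1. With r = 43 and k = 188: n = 42 · 188 + 1 = 7896 + 1 = 7897. For n = 7896 = 42 · 188, we can put exactly 42 objects in every box, avoiding 43 in any single one — so 7897 is tight.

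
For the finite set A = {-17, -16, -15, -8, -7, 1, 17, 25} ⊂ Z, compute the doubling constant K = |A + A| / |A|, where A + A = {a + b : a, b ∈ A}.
K = |A + A| / |A| = 26/8 = 13/4

Enumerate A + A = {a + b : a, b ∈ A}. With |A| = 8, there are |A|^2 = 64 ordered sum pairs; collecting distinct values, A + A = {-34, -33, -32, -31, -30, -25, -24, -23, -22, -16, -15, -14, -7, -6, 0, 1, 2, 8, 9, 10, 17, 18, 26, 34, 42, 50}, so |A + A| = 26. Thus K = 26/8 = 13/4. For comparison, the minimum possible |A + A| over all 8-element sets is 2·8 − 1 = 15 (so min K = 15/8), attained only by arithmetic progressions.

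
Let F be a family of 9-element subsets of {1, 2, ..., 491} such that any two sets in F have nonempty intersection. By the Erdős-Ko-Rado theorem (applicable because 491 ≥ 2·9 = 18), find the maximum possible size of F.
max |F| = C(490, 8) = 77822234984371185

Erdős-Ko-Rado (1961): when n ≥ 2k, max |F| = C(n−1, k−1). The bound is attained by the star {A : i ∈ A} for any fixed i ∈ [n]. Here C(491−1, 9−1) = C(490, 8) = 77822234984371185.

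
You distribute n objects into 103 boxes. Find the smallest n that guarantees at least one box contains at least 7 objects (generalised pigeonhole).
n = (7 − 1)·103 + 1 = 619

By the generalised pigeonhole principle, to guarantee some box contains ≥ r objects we need more than (r − 1) · k objects total. Threshold: n = (r − 1) · k + 1. With r = 7 and k = 103: n = 6 · 103 + 1 = 618 + 1 = 619. For n = 618 = 6 · 103, we can put exactly 6 objects in every box, avoiding 7 in any single one — so 619 is tight.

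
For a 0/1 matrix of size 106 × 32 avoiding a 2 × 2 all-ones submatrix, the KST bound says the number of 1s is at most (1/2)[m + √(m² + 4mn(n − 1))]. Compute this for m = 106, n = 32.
z(106, 32; 2, 2) ≤ (1/2)[106 + √(106² + 4·106·32·31)] = (1/2)[106 + √431844] = 381.5742

Kővári–Sós–Turán: let r_1, ..., r_106 be the row sums and z = Σ r_i the total number of 1s. Each pair of columns can share at most one row with both entries 1 (else a 2×2 all-ones block appears), so Σ_i C(r_i, 2) ≤ C(32, 2) = 496. By convexity Σ_i C(r_i, 2) ≥ 106·C(z/106, 2) = z(z − 106)/(2·106), giving z² − 106z − 106·32·31 ≤ 0 and hence z ≤ (1/2)[106 + √(11236 + 4·105152)] = (1/2)[106 + √431844] ≈ (1/2)(106 + 657.1484) = 381.5742.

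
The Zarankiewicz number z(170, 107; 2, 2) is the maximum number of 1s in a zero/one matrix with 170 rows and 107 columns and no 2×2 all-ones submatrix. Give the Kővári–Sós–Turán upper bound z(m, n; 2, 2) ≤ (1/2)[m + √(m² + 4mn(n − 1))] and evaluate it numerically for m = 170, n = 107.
z(170, 107; 2, 2) ≤ (1/2)[170 + √(170² + 4·170·107·106)] = (1/2)[170 + √7741460] = 1476.174

Kővári–Sós–Turán: let r_1, ..., r_170 be the row sums and z = Σ r_i the total number of 1s. Each pair of columns can share at most one row with both entries 1 (else a 2×2 all-ones block appears), so Σ_i C(r_i, 2) ≤ C(107, 2) = 5671. By convexity Σ_i C(r_i, 2) ≥ 170·C(z/170, 2) = z(z − 170)/(2·170), giving z² − 170z − 170·107·106 ≤ 0 and hence z ≤ (1/2)[170 + √(28900 + 4·1928140)] = (1/2)[170 + √7741460] ≈ (1/2)(170 + 2782.3479) = 1476.174.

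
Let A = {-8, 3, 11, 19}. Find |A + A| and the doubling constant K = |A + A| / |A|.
K = |A + A| / |A| = 9/4

Enumerate A + A = {a + b : a, b ∈ A}. With |A| = 4, there are |A|^2 = 16 ordered sum pairs; collecting distinct values, A + A = {-16, -5, 3, 6, 11, 14, 22, 30, 38}, so |A + A| = 9. Thus K = 9/4. For comparison, the minimum possible |A + A| over all 4-element sets is 2·4 − 1 = 7 (so min K = 7/4), attained only by arithmetic progressions.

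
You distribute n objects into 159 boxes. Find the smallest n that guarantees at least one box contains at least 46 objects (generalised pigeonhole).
n = (46 − 1)·159 + 1 = 7156

By the generalised pigeonhole principle, to guarantee some box contains ≥ r objects we need more than (r − 1) · k objects total. Threshold: n = (r − 1) · k + 1. With r = 46 and k = 159: n = 45 · 159 + 1 = 7155 + 1 = 7156. For n = 7155 = 45 · 159, we can put exactly 45 objects in every box, avoiding 46 in any single one — so 7156 is tight.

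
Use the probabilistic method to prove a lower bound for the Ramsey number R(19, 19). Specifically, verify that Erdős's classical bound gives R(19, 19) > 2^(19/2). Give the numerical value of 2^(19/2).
2^(19/2) = 724.0773; so R(19, 19) > 724.0773

Colour each edge of K_n uniformly at random with red/blue. The expected number of monochromatic K_19 is C(n, 19) · 2 · 2^(−C(19,2)). If C(n, 19) · 2^(1 − C(19,2)) < 1, then with positive probability no monochromatic K_19 exists, so R(19, 19) > n. The standard estimate C(n, 19) ≤ n^19/19! shows this inequality holds whenever n ≤ 2^(19/2) (since 19! · 2^(C(19,2) − 1) > 2^(19^2/2) ≥ n^19). Hence R(19, 19) > 2^(19/2) = 724.0773.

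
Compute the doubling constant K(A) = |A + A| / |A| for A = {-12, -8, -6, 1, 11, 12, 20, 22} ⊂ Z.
K = |A + A| / |A| = 33/8

Enumerate A + A = {a + b : a, b ∈ A}. With |A| = 8, there are |A|^2 = 64 ordered sum pairs; collecting distinct values, A + A = {-24, -20, -18, -16, -14, -12, -11, -7, -5, -1, 0, 2, 3, 4, 5, 6, 8, 10, 12, 13, 14, 16, 21, 22, 23, 24, 31, 32, 33, 34, 40, 42, 44}, so |A + A| = 33. Thus K = 33/8. For comparison, the minimum possible |A + A| over all 8-element sets is 2·8 − 1 = 15 (so min K = 15/8), attained only by arithmetic progressions.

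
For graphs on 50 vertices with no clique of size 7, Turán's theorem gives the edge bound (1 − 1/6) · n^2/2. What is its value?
Turán density bound = (5/6) · 50^2/2 = 3125/3 ≈ 1041.6667

Turán's theorem: ex(n, K_{r+1}) is achieved by the complete r-partite Turán graph T(n, r) with parts as balanced as possible, and is at most (1 − 1/r) · n^2/2. For r = 6, n = 50: the density bound is (5/6) · 2500/2 = 3125/3 ≈ 1041.6667. The integer-valued extremum is e(T(50, 6)) = 1041, which is strictly less than the density bound 3125/3 since 6 ∤ 50 (the parts of T(50, 6) cannot all be equal).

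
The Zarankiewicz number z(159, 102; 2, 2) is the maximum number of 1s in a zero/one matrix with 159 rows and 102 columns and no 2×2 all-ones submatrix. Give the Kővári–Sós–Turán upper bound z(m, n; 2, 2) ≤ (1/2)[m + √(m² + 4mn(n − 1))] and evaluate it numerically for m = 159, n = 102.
z(159, 102; 2, 2) ≤ (1/2)[159 + √(159² + 4·159·102·101)] = (1/2)[159 + √6577353] = 1361.8175

Kővári–Sós–Turán: let r_1, ..., r_159 be the row sums and z = Σ r_i the total number of 1s. Each pair of columns can share at most one row with both entries 1 (else a 2×2 all-ones block appears), so Σ_i C(r_i, 2) ≤ C(102, 2) = 5151. By convexity Σ_i C(r_i, 2) ≥ 159·C(z/159, 2) = z(z − 159)/(2·159), giving z² − 159z − 159·102·101 ≤ 0 and hence z ≤ (1/2)[159 + √(25281 + 4·1638018)] = (1/2)[159 + √6577353] ≈ (1/2)(159 + 2564.6351) = 1361.8175.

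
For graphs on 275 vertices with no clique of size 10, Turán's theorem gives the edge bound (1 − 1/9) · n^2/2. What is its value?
Turán density bound = (8/9) · 275^2/2 = 302500/9 ≈ 33611.1111

Turán's theorem: ex(n, K_{r+1}) is achieved by the complete r-partite Turán graph T(n, r) with parts as balanced as possible, and is at most (1 − 1/r) · n^2/2. For r = 9, n = 275: the density bound is (8/9) · 75625/2 = 302500/9 ≈ 33611.1111. The integer-valued extremum is e(T(275, 9)) = 33610, which is strictly less than the density bound 302500/9 since 9 ∤ 275 (the parts of T(275, 9) cannot all be equal).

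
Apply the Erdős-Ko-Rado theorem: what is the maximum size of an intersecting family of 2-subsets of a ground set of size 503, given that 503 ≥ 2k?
max |F| = C(502, 1) = 502

The Erdős-Ko-Rado theorem states: for n ≥ 2k, an intersecting family of k-subsets of an n-element set has size at most C(n − 1, k − 1), with equality for 'star' families {A ⊆ [n] : |A| = k, i ∈ A} (fix an element i). For n = 503, k = 2: C(502, 1) = 502.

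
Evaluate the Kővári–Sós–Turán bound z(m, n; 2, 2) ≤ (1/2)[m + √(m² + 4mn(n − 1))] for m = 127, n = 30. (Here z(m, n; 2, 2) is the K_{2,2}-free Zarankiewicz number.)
z(127, 30; 2, 2) ≤ (1/2)[127 + √(127² + 4·127·30·29)] = (1/2)[127 + √458089] = 401.9114

Kővári–Sós–Turán: let r_1, ..., r_127 be the row sums and z = Σ r_i the total number of 1s. Each pair of columns can share at most one row with both entries 1 (else a 2×2 all-ones block appears), so Σ_i C(r_i, 2) ≤ C(30, 2) = 435. By convexity Σ_i C(r_i, 2) ≥ 127·C(z/127, 2) = z(z − 127)/(2·127), giving z² − 127z − 127·30·29 ≤ 0 and hence z ≤ (1/2)[127 + √(16129 + 4·110490)] = (1/2)[127 + √458089] ≈ (1/2)(127 + 676.8227) = 401.9114.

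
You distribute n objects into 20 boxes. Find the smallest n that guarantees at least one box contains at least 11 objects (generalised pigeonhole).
n = (11 − 1)·20 + 1 = 201

By the generalised pigeonhole principle, to guarantee some box contains ≥ r objects we need more than (r − 1) · k objects total. Threshold: n = (r − 1) · k + 1. With r = 11 and k = 20: n = 10 · 20 + 1 = 200 + 1 = 201. For n = 200 = 10 · 20, we can put exactly 10 objects in every box, avoiding 11 in any single one — so 201 is tight.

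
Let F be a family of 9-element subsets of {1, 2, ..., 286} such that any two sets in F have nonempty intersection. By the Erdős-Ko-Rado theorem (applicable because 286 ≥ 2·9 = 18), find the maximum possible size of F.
max |F| = C(285, 8) = 977668383492945

The Erdős-Ko-Rado theorem states: for n ≥ 2k, an intersecting family of k-subsets of an n-element set has size at most C(n − 1, k − 1), with equality for 'star' families {A ⊆ [n] : |A| = k, i ∈ A} (fix an element i). For n = 286, k = 9: C(285, 8) = 977668383492945.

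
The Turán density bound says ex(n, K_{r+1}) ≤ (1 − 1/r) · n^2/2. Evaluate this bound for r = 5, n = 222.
Turán density bound = (4/5) · 222^2/2 = 98568/5 ≈ 19713.6

Turán's theorem: ex(n, K_{r+1}) is achieved by the complete r-partite Turán graph T(n, r) with parts as balanced as possible, and is at most (1 − 1/r) · n^2/2. For r = 5, n = 222: the density bound is (4/5) · 49284/2 = 98568/5 ≈ 19713.6. The integer-valued extremum is e(T(222, 5)) = 19713, which is strictly less than the density bound 98568/5 since 5 ∤ 222 (the parts of T(222, 5) cannot all be equal).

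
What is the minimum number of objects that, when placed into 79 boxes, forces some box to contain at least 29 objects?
n = (29 − 1)·79 + 1 = 2213

By the generalised pigeonhole principle, to guarantee some box contains ≥ r objects we need more than (r − 1) · k objects total. Threshold: n = (r − 1) · k + 1. With r = 29 and k = 79: n = 28 · 79 + 1 = 2212 + 1 = 2213. For n = 2212 = 28 · 79, we can put exactly 28 objects in every box, avoiding 29 in any single one — so 2213 is tight.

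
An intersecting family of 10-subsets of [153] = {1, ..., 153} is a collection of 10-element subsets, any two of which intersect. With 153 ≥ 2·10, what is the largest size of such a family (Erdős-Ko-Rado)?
max |F| = C(152, 9) = 93755645897200

Erdős-Ko-Rado (1961): when n ≥ 2k, max |F| = C(n−1, k−1). The bound is attained by the star {A : i ∈ A} for any fixed i ∈ [n]. Here C(153−1, 10−1) = C(152, 9) = 93755645897200.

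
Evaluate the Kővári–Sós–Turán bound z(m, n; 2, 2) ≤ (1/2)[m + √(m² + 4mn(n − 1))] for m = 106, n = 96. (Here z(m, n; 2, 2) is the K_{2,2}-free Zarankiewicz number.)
z(106, 96; 2, 2) ≤ (1/2)[106 + √(106² + 4·106·96·95)] = (1/2)[106 + √3878116] = 1037.6466

Kővári–Sós–Turán: let r_1, ..., r_106 be the row sums and z = Σ r_i the total number of 1s. Each pair of columns can share at most one row with both entries 1 (else a 2×2 all-ones block appears), so Σ_i C(r_i, 2) ≤ C(96, 2) = 4560. By convexity Σ_i C(r_i, 2) ≥ 106·C(z/106, 2) = z(z − 106)/(2·106), giving z² − 106z − 106·96·95 ≤ 0 and hence z ≤ (1/2)[106 + √(11236 + 4·966720)] = (1/2)[106 + √3878116] ≈ (1/2)(106 + 1969.2933) = 1037.6466.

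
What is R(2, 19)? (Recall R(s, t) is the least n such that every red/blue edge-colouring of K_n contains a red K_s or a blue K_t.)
R(2, 19) = 19

R(2, k) = k for all k ≥ 2: in a 2-colouring of K_k, either some edge is red (a red K_2) or all edges are blue (a blue K_k). And K_{18} coloured all-blue has no blue K_19, so R(2, 19) > 18. Hence R(2, 19) = 19.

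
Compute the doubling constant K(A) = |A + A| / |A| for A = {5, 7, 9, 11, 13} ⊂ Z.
K = |A + A| / |A| = 9/5

Enumerate A + A = {a + b : a, b ∈ A}. With |A| = 5, there are |A|^2 = 25 ordered sum pairs; collecting distinct values, A + A = {10, 12, 14, 16, 18, 20, 22, 24, 26}, so |A + A| = 9. Thus K = 9/5. Here |A + A| = 2|A| − 1 = 9, the minimum possible — so K = 9/5 is minimal, which holds iff A is an arithmetic progression.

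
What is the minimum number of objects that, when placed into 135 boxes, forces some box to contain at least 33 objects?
n = (33 − 1)·135 + 1 = 4321

By the generalised pigeonhole principle, to guarantee some box contains ≥ r objects we need more than (r − 1) · k objects total. Threshold: n = (r − 1) · k + 1. With r = 33 and k = 135: n = 32 · 135 + 1 = 4320 + 1 = 4321. For n = 4320 = 32 · 135, we can put exactly 32 objects in every box, avoiding 33 in any single one — so 4321 is tight.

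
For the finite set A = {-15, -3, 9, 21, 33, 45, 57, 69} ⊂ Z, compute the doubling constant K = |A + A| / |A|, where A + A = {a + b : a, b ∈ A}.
K = |A + A| / |A| = 15/8

Enumerate A + A = {a + b : a, b ∈ A}. With |A| = 8, there are |A|^2 = 64 ordered sum pairs; collecting distinct values, A + A = {-30, -18, -6, 6, 18, 30, 42, 54, 66, 78, 90, 102, 114, 126, 138}, so |A + A| = 15. Thus K = 15/8. Here |A + A| = 2|A| − 1 = 15, the minimum possible — so K = 15/8 is minimal, which holds iff A is an arithmetic progression.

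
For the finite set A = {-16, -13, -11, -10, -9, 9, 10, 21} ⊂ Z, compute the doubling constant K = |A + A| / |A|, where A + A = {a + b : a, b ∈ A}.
K = |A + A| / |A| = 31/8

Enumerate A + A = {a + b : a, b ∈ A}. With |A| = 8, there are |A|^2 = 64 ordered sum pairs; collecting distinct values, A + A = {-32, -29, -27, -26, -25, -24, -23, -22, -21, -20, -19, -18, -7, -6, -4, -3, -2, -1, 0, 1, 5, 8, 10, 11, 12, 18, 19, 20, 30, 31, 42}, so |A + A| = 31. Thus K = 31/8. For comparison, the minimum possible |A + A| over all 8-element sets is 2·8 − 1 = 15 (so min K = 15/8), attained only by arithmetic progressions.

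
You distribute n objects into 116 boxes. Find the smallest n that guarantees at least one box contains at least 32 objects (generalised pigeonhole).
n = (32 − 1)·116 + 1 = 3597

By the generalised pigeonhole principle, to guarantee some box contains ≥ r objects we need more than (r − 1) · k objects total. Threshold: n = (r − 1) · k + 1. With r = 32 and k = 116: n = 31 · 116 + 1 = 3596 + 1 = 3597. For n = 3596 = 31 · 116, we can put exactly 31 objects in every box, avoiding 32 in any single one — so 3597 is tight.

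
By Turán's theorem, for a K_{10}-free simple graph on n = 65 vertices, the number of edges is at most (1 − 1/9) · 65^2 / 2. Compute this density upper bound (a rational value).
Turán density bound = (8/9) · 65^2/2 = 16900/9 ≈ 1877.7778

Turán's theorem: ex(n, K_{r+1}) is achieved by the complete r-partite Turán graph T(n, r) with parts as balanced as possible, and is at most (1 − 1/r) · n^2/2. For r = 9, n = 65: the density bound is (8/9) · 4225/2 = 16900/9 ≈ 1877.7778. The integer-valued extremum is e(T(65, 9)) = 1877, which is strictly less than the density bound 16900/9 since 9 ∤ 65 (the parts of T(65, 9) cannot all be equal).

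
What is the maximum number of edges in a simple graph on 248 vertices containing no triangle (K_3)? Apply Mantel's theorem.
ex(248, K_3) = ⌊248^2/4⌋ = 15376

Mantel (1907): a triangle-free graph on n vertices has at most ⌊n^2/4⌋ edges, with equality for the complete bipartite graph K_{⌊n/2⌋, ⌈n/2⌉}. For n = 248: ⌊248^2/4⌋ = ⌊61504/4⌋ = 15376. The extremal graph is K_{124, 124}, which has 124·124 = 15376 edges.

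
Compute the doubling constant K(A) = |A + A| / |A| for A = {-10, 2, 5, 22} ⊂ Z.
K = |A + A| / |A| = 10/4 = 5/2

Enumerate A + A = {a + b : a, b ∈ A}. With |A| = 4, there are |A|^2 = 16 ordered sum pairs; collecting distinct values, A + A = {-20, -8, -5, 4, 7, 10, 12, 24, 27, 44}, so |A + A| = 10. Thus K = 10/4 = 5/2. For comparison, the minimum possible |A + A| over all 4-element sets is 2·4 − 1 = 7 (so min K = 7/4), attained only by arithmetic progressions.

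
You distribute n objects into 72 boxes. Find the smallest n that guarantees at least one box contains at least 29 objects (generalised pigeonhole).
n = (29 − 1)·72 + 1 = 2017

By the generalised pigeonhole principle, to guarantee some box contains ≥ r objects we need more than (r − 1) · k objects total. Threshold: n = (r − 1) · k + 1. With r = 29 and k = 72: n = 28 · 72 + 1 = 2016 + 1 = 2017. For n = 2016 = 28 · 72, we can put exactly 28 objects in every box, avoiding 29 in any single one — so 2017 is tight.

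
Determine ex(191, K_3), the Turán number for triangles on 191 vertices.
ex(191, K_3) = ⌊191^2/4⌋ = 9120

Mantel (1907): a triangle-free graph on n vertices has at most ⌊n^2/4⌋ edges, with equality for the complete bipartite graph K_{⌊n/2⌋, ⌈n/2⌉}. For n = 191: ⌊191^2/4⌋ = ⌊36481/4⌋ = 9120. The extremal graph is K_{95, 96}, which has 95·96 = 9120 edges.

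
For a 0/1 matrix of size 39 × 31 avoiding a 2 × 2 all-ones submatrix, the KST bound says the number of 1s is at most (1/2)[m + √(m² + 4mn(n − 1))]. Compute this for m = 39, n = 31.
z(39, 31; 2, 2) ≤ (1/2)[39 + √(39² + 4·39·31·30)] = (1/2)[39 + √146601] = 210.9426

Kővári–Sós–Turán: let r_1, ..., r_39 be the row sums and z = Σ r_i the total number of 1s. Each pair of columns can share at most one row with both entries 1 (else a 2×2 all-ones block appears), so Σ_i C(r_i, 2) ≤ C(31, 2) = 465. By convexity Σ_i C(r_i, 2) ≥ 39·C(z/39, 2) = z(z − 39)/(2·39), giving z² − 39z − 39·31·30 ≤ 0 and hence z ≤ (1/2)[39 + √(1521 + 4·36270)] = (1/2)[39 + √146601] ≈ (1/2)(39 + 382.8851) = 210.9426.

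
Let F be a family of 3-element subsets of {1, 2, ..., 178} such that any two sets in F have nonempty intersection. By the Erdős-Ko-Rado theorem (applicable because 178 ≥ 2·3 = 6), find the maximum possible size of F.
max |F| = C(177, 2) = 15576

Erdős-Ko-Rado (1961): when n ≥ 2k, max |F| = C(n−1, k−1). The bound is attained by the star {A : i ∈ A} for any fixed i ∈ [n]. Here C(178−1, 3−1) = C(177, 2) = 15576.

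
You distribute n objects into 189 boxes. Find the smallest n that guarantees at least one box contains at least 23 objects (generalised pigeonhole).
n = (23 − 1)·189 + 1 = 4159

By the generalised pigeonhole principle, to guarantee some box contains ≥ r objects we need more than (r − 1) · k objects total. Threshold: n = (r − 1) · k + 1. With r = 23 and k = 189: n = 22 · 189 + 1 = 4158 + 1 = 4159. For n = 4158 = 22 · 189, we can put exactly 22 objects in every box, avoiding 23 in any single one — so 4159 is tight.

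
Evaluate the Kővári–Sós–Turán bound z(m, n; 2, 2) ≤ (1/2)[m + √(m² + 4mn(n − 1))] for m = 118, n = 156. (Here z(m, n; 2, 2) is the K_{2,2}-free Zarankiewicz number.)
z(118, 156; 2, 2) ≤ (1/2)[118 + √(118² + 4·118·156·155)] = (1/2)[118 + √11426884] = 1749.1837

Kővári–Sós–Turán: let r_1, ..., r_118 be the row sums and z = Σ r_i the total number of 1s. Each pair of columns can share at most one row with both entries 1 (else a 2×2 all-ones block appears), so Σ_i C(r_i, 2) ≤ C(156, 2) = 12090. By convexity Σ_i C(r_i, 2) ≥ 118·C(z/118, 2) = z(z − 118)/(2·118), giving z² − 118z − 118·156·155 ≤ 0 and hence z ≤ (1/2)[118 + √(13924 + 4·2853240)] = (1/2)[118 + √11426884] ≈ (1/2)(118 + 3380.3674) = 1749.1837.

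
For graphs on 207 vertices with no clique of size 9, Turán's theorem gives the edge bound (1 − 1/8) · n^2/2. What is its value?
Turán density bound = (7/8) · 207^2/2 = 299943/16 ≈ 18746.4375

Turán's theorem: ex(n, K_{r+1}) is achieved by the complete r-partite Turán graph T(n, r) with parts as balanced as possible, and is at most (1 − 1/r) · n^2/2. For r = 8, n = 207: the density bound is (7/8) · 42849/2 = 299943/16 ≈ 18746.4375. The integer-valued extremum is e(T(207, 8)) = 18746, which is strictly less than the density bound 299943/16 since 8 ∤ 207 (the parts of T(207, 8) cannot all be equal).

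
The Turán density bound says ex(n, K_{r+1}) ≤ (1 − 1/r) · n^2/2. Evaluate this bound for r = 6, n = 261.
Turán density bound = (5/6) · 261^2/2 = 113535/4 ≈ 28383.75

Turán's theorem: ex(n, K_{r+1}) is achieved by the complete r-partite Turán graph T(n, r) with parts as balanced as possible, and is at most (1 − 1/r) · n^2/2. For r = 6, n = 261: the density bound is (5/6) · 68121/2 = 113535/4 ≈ 28383.75. The integer-valued extremum is e(T(261, 6)) = 28383, which is strictly less than the density bound 113535/4 since 6 ∤ 261 (the parts of T(261, 6) cannot all be equal).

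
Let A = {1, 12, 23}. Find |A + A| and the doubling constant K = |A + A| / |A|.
K = |A + A| / |A| = 5/3

Enumerate A + A = {a + b : a, b ∈ A}. With |A| = 3, there are |A|^2 = 9 ordered sum pairs; collecting distinct values, A + A = {2, 13, 24, 35, 46}, so |A + A| = 5. Thus K = 5/3. Here |A + A| = 2|A| − 1 = 5, the minimum possible — so K = 5/3 is minimal, which holds iff A is an arithmetic progression.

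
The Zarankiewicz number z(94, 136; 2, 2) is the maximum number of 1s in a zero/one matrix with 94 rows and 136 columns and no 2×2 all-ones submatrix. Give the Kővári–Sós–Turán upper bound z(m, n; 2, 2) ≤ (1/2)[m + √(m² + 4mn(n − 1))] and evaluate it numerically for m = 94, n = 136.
z(94, 136; 2, 2) ≤ (1/2)[94 + √(94² + 4·94·136·135)] = (1/2)[94 + √6912196] = 1361.5528

Kővári–Sós–Turán: let r_1, ..., r_94 be the row sums and z = Σ r_i the total number of 1s. Each pair of columns can share at most one row with both entries 1 (else a 2×2 all-ones block appears), so Σ_i C(r_i, 2) ≤ C(136, 2) = 9180. By convexity Σ_i C(r_i, 2) ≥ 94·C(z/94, 2) = z(z − 94)/(2·94), giving z² − 94z − 94·136·135 ≤ 0 and hence z ≤ (1/2)[94 + √(8836 + 4·1725840)] = (1/2)[94 + √6912196] ≈ (1/2)(94 + 2629.1056) = 1361.5528.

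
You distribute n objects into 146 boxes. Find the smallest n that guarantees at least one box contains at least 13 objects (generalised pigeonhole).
n = (13 − 1)·146 + 1 = 1753

By the generalised pigeonhole principle, to guarantee some box contains ≥ r objects we need more than (r − 1) · k objects total. Threshold: n = (r − 1) · k + 1. With r = 13 and k = 146: n = 12 · 146 + 1 = 1752 + 1 = 1753. For n = 1752 = 12 · 146, we can put exactly 12 objects in every box, avoiding 13 in any single one — so 1753 is tight.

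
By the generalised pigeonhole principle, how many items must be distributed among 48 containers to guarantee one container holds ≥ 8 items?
n = (8 − 1)·48 + 1 = 337

By the generalised pigeonhole principle, to guarantee some box contains ≥ r objects we need more than (r − 1) · k objects total. Threshold: n = (r − 1) · k + 1. With r = 8 and k = 48: n = 7 · 48 + 1 = 336 + 1 = 337. For n = 336 = 7 · 48, we can put exactly 7 objects in every box, avoiding 8 in any single one — so 337 is tight.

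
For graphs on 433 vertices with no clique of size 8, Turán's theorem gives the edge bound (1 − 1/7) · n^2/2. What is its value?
Turán density bound = (6/7) · 433^2/2 = 562467/7 ≈ 80352.4286

Turán's theorem: ex(n, K_{r+1}) is achieved by the complete r-partite Turán graph T(n, r) with parts as balanced as possible, and is at most (1 − 1/r) · n^2/2. For r = 7, n = 433: the density bound is (6/7) · 187489/2 = 562467/7 ≈ 80352.4286. The integer-valued extremum is e(T(433, 7)) = 80352, which is strictly less than the density bound 562467/7 since 7 ∤ 433 (the parts of T(433, 7) cannot all be equal).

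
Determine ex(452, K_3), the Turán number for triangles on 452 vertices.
ex(452, K_3) = ⌊452^2/4⌋ = 51076

Mantel (1907): a triangle-free graph on n vertices has at most ⌊n^2/4⌋ edges, with equality for the complete bipartite graph K_{⌊n/2⌋, ⌈n/2⌉}. For n = 452: ⌊452^2/4⌋ = ⌊204304/4⌋ = 51076. The extremal graph is K_{226, 226}, which has 226·226 = 51076 edges.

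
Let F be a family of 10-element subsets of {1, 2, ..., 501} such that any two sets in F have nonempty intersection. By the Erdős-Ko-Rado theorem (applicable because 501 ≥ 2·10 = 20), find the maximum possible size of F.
max |F| = C(500, 9) = 5006325637513057000

Erdős-Ko-Rado (1961): when n ≥ 2k, max |F| = C(n−1, k−1). The bound is attained by the star {A : i ∈ A} for any fixed i ∈ [n]. Here C(501−1, 10−1) = C(500, 9) = 5006325637513057000.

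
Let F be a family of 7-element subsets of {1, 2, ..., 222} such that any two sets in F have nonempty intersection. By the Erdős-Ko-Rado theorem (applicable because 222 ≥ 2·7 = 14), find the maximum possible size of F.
max |F| = C(221, 6) = 151111164204

Erdős-Ko-Rado (1961): when n ≥ 2k, max |F| = C(n−1, k−1). The bound is attained by the star {A : i ∈ A} for any fixed i ∈ [n]. Here C(222−1, 7−1) = C(221, 6) = 151111164204.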